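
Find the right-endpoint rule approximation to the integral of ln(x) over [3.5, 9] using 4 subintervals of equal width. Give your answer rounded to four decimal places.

Δx = (9 − 3.5)/4 = 1.375.
Right endpoints: 4.875, 6.25, 7.625, 9.
f(4.875) ≈ 1.5841, f(6.25) ≈ 1.8326, f(7.625) ≈ 2.0314, f(9) ≈ 2.1972.
Sum = Δx · [f(4.875) + f(6.25) + f(7.625) + f(9)].
Sum ≈ 10.5124.

10.5124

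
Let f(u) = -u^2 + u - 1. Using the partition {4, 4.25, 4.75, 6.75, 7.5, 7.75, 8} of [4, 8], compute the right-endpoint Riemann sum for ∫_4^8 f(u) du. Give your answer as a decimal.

-157.625

Subinterval widths: 0.25, 0.5, 2, 0.75, 0.25, 0.25.
Right endpoints: 4.25, 4.75, 6.75, 7.5, 7.75, 8.
f(4.25) = -14.8125, f(4.75) = -18.8125, f(6.75) = -39.8125, f(7.5) = -49.75, f(7.75) = -53.3125, f(8) = -57.
Sum = Σ Δu_i · f(u_i).
Sum = -157.625.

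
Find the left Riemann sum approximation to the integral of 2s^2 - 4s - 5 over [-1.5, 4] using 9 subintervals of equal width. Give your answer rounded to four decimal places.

-11.0792

Δs = (4 − (-1.5))/9 = 11/18.
Left endpoints: -1.5, -8/9, -5/18, 1/3, 17/18, 14/9, 13/6, 25/9, 61/18.
f(-1.5) = 5.5, f(-8/9) = 11/81, f(-5/18) = -605/162, f(1/3) = -55/9, f(17/18) = -1133/162, f(14/9) = -517/81, f(13/6) = -77/18, f(25/9) = -55/81, f(61/18) = 715/162.
Sum = Δs · [f(-1.5) + f(-8/9) + f(-5/18) + ...].
Sum ≈ -11.0792.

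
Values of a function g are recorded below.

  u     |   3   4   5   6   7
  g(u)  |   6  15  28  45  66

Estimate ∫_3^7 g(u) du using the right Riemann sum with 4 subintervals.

Δu = 1.
Sum = 1·[15 + 28 + 45 + 66] = 154.

154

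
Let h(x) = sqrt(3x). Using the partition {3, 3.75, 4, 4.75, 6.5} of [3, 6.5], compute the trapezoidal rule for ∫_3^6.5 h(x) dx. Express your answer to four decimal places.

13.1166

Subinterval widths: 0.75, 0.25, 0.75, 1.75.
h(3) ≈ 3.0000, h(3.75) ≈ 3.3541, h(4) ≈ 3.4641, h(4.75) ≈ 3.7749, h(6.5) ≈ 4.4159.
On each subinterval the trapezoid contributes (Δx_i/2)·[h(x_{i-1}) + h(x_i)].
Sum ≈ 13.1166.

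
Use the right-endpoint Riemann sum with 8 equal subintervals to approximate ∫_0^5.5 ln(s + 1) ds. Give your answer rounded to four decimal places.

7.2774

Δs = (5.5 − 0)/8 = 0.6875.
Right endpoints: 0.6875, 1.375, 2.0625, 2.75, 3.4375, 4.125, 4.8125, 5.5.
f(0.6875) ≈ 0.5232, f(1.375) ≈ 0.8650, f(2.0625) ≈ 1.1192, f(2.75) ≈ 1.3218, f(3.4375) ≈ 1.4901, f(4.125) ≈ 1.6341, f(4.8125) ≈ 1.7600, f(5.5) ≈ 1.8718.
Sum = Δs · [f(0.6875) + f(1.375) + f(2.0625) + ...].
Sum ≈ 7.2774.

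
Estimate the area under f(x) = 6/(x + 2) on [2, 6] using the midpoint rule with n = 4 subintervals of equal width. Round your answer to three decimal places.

4.147

Δx = (6 − 2)/4 = 1.
Midpoints: 2.5, 3.5, 4.5, 5.5.
f(2.5) = 4/3, f(3.5) = 12/11, f(4.5) = 12/13, f(5.5) = 0.8.
Sum = Δx · [f(2.5) + f(3.5) + f(4.5) + f(5.5)].
Sum ≈ 4.147.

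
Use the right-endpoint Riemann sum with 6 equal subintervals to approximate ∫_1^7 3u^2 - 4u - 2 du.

Δu = (7 − 1)/6 = 1.
Right endpoints: 2, 3, 4, 5, 6, 7.
f(2) = 2, f(3) = 13, f(4) = 30, f(5) = 53, f(6) = 82, f(7) = 117.
Sum = Δu · [f(2) + f(3) + f(4) + ...].
Sum = 297.

297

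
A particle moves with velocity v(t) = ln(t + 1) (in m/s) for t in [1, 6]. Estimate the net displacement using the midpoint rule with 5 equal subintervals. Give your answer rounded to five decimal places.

7.24968

Δt = (6 − 1)/5 = 1.
Midpoints: 1.5, 2.5, 3.5, 4.5, 5.5.
v(1.5) ≈ 0.91629, v(2.5) ≈ 1.25276, v(3.5) ≈ 1.50408, v(4.5) ≈ 1.70475, v(5.5) ≈ 1.87180.
Sum = Δt · [v(1.5) + v(2.5) + v(3.5) + v(4.5) + v(5.5)].
Sum ≈ 7.24968.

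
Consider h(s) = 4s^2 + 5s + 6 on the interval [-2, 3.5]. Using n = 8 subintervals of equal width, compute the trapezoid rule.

Δs = (3.5 − (-2))/8 = 0.6875.
h(-2) = 12, h(-1.3125) = 6.328125, h(-0.625) = 4.4375, h(0.0625) = 6.328125, h(0.75) = 12, h(1.4375) = 21.453125, h(2.125) = 34.6875, h(2.8125) = 51.703125, h(3.5) = 72.5.
T_8 = (Δs/2)·[h(s_0) + 2h(s_1) + ... + 2h(s_{7}) + h(s_8)].
Sum = 123.19140625.

123.19140625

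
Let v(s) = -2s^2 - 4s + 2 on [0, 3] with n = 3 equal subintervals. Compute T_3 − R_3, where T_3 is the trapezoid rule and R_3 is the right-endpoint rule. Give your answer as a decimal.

15

T_3 = -31.
R_3 = -46.
T_3 − R_3 = 15.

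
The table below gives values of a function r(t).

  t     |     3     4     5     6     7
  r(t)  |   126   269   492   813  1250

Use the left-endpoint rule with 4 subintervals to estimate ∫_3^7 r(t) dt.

Δt = 1.
Sum = 1·[126 + 269 + 492 + 813] = 1700.

1700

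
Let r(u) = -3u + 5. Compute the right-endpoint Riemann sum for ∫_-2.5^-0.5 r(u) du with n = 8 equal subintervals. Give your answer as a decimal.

Δu = (-0.5 − (-2.5))/8 = 0.25.
Right endpoints: -2.25, -2, -1.75, -1.5, -1.25, -1, -0.75, -0.5.
r(-2.25) = 11.75, r(-2) = 11, r(-1.75) = 10.25, r(-1.5) = 9.5, r(-1.25) = 8.75, r(-1) = 8, r(-0.75) = 7.25, r(-0.5) = 6.5.
Sum = Δu · [r(-2.25) + r(-2) + r(-1.75) + ...].
Sum = 18.25.

18.25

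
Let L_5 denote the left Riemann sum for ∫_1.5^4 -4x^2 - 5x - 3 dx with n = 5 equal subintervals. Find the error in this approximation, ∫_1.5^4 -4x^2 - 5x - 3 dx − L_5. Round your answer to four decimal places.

-16.4583

Exact integral: ∫_1.5^4 f(x) dx ≈ -122.708333.
L_5 = -106.25.
Error ≈ -122.708333 − (-106.25) ≈ -16.4583.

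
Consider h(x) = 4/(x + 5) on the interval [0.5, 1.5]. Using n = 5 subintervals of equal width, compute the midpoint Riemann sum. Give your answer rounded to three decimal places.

Δx = (1.5 − 0.5)/5 = 0.2.
Midpoints: 0.6, 0.8, 1, 1.2, 1.4.
h(0.6) = 5/7, h(0.8) = 20/29, h(1) = 2/3, h(1.2) = 20/31, h(1.4) = 0.625.
Sum = Δx · [h(0.6) + h(0.8) + h(1) + h(1.2) + h(1.4)].
Sum ≈ 0.668.

0.668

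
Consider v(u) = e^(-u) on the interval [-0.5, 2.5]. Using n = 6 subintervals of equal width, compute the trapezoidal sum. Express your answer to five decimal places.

Δu = (2.5 − (-0.5))/6 = 0.5.
v(-0.5) ≈ 1.64872, v(0) ≈ 1.00000, v(0.5) ≈ 0.60653, v(1) ≈ 0.36788, v(1.5) ≈ 0.22313, v(2) ≈ 0.13534, v(2.5) ≈ 0.08208.
T_6 = (Δu/2)·[v(u_0) + 2v(u_1) + ... + 2v(u_{5}) + v(u_6)].
Sum ≈ 1.59914.

1.59914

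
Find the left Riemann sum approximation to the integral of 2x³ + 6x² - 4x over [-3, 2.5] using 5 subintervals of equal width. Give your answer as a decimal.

49.06

Δx = (2.5 − (-3))/5 = 1.1.
Left endpoints: -3, -1.9, -0.8, 0.3, 1.4.
f(-3) = 12, f(-1.9) = 15.542, f(-0.8) = 6.016, f(0.3) = -0.606, f(1.4) = 11.648.
Sum = Δx · [f(-3) + f(-1.9) + f(-0.8) + f(0.3) + f(1.4)].
Sum = 49.06.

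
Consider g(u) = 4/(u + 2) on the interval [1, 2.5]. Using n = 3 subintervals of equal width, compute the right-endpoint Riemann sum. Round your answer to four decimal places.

1.5159

Δu = (2.5 − 1)/3 = 0.5.
Right endpoints: 1.5, 2, 2.5.
g(1.5) = 8/7, g(2) = 1, g(2.5) = 8/9.
Sum = Δu · [g(1.5) + g(2) + g(2.5)].
Sum ≈ 1.5159.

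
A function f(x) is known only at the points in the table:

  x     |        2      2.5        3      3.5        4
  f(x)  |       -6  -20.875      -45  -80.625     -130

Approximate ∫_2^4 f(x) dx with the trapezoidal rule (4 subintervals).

-107.25

Δx = 0.5.
T_4 = (0.5/2)·[(-6) + 2·(-20.875) + 2·(-45) + 2·(-80.625) + (-130)] = -107.25.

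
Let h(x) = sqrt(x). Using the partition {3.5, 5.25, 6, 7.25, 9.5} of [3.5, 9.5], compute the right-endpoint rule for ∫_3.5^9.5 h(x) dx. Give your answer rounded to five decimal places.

16.14756

Subinterval widths: 1.75, 0.75, 1.25, 2.25.
Right endpoints: 5.25, 6, 7.25, 9.5.
h(5.25) ≈ 2.29129, h(6) ≈ 2.44949, h(7.25) ≈ 2.69258, h(9.5) ≈ 3.08221.
Sum = Σ Δx_i · h(x_i).
Sum ≈ 16.14756.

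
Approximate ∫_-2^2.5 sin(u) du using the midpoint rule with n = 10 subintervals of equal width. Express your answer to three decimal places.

0.388

Δu = (2.5 − (-2))/10 = 0.45.
Midpoints: -1.775, -1.325, -0.875, -0.425, 0.025, 0.475, 0.925, 1.375, 1.825, 2.275.
f(-1.775) ≈ -0.979, f(-1.325) ≈ -0.970, f(-0.875) ≈ -0.768, f(-0.425) ≈ -0.412, f(0.025) ≈ 0.025, f(0.475) ≈ 0.457, f(0.925) ≈ 0.799, f(1.375) ≈ 0.981, f(1.825) ≈ 0.968, f(2.275) ≈ 0.762.
Sum = Δu · [f(-1.775) + f(-1.325) + f(-0.875) + ...].
Sum ≈ 0.388.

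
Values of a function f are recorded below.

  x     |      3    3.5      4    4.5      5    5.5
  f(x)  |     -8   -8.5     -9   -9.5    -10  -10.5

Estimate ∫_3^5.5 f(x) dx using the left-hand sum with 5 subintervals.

-22.5

Δx = 0.5.
Sum = 0.5·[(-8) + (-8.5) + (-9) + (-9.5) + (-10)] = -22.5.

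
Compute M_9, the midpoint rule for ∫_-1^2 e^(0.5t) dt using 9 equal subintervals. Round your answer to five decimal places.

4.21862

Δt = (2 − (-1))/9 = 1/3.
Midpoints: -5/6, -0.5, -1/6, 1/6, 0.5, 5/6, 7/6, 1.5, 11/6.
f(-5/6) ≈ 0.65924, f(-0.5) ≈ 0.77880, f(-1/6) ≈ 0.92004, f(1/6) ≈ 1.08690, f(0.5) ≈ 1.28403, f(5/6) ≈ 1.51690, f(7/6) ≈ 1.79200, f(1.5) ≈ 2.11700, f(11/6) ≈ 2.50094.
Sum = Δt · [f(-5/6) + f(-0.5) + f(-1/6) + ...].
Sum ≈ 4.21862.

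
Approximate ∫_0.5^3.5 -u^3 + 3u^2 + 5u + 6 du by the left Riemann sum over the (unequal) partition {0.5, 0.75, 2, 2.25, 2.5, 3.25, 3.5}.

47.43359375

Subinterval widths: 0.25, 1.25, 0.25, 0.25, 0.75, 0.25.
Left endpoints: 0.5, 0.75, 2, 2.25, 2.5, 3.25.
f(0.5) = 9.125, f(0.75) = 11.015625, f(2) = 20, f(2.25) = 21.046875, f(2.5) = 21.625, f(3.25) = 19.609375.
Sum = Σ Δu_i · f(u_i).
Sum = 47.43359375.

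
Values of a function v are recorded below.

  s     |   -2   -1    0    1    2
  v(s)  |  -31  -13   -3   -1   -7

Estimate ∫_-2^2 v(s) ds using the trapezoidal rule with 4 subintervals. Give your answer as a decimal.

Δs = 1.
T_4 = (1/2)·[(-31) + 2·(-13) + 2·(-3) + 2·(-1) + (-7)] = -36.

-36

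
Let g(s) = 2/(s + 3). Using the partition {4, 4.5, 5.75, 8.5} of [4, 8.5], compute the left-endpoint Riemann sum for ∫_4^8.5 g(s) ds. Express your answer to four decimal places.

1.1048

Subinterval widths: 0.5, 1.25, 2.75.
Left endpoints: 4, 4.5, 5.75.
g(4) = 2/7, g(4.5) = 4/15, g(5.75) = 8/35.
Sum = Σ Δs_i · g(s_i).
Sum ≈ 1.1048.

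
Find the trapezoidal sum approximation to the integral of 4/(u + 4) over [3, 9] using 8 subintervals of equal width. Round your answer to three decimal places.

2.479

Δu = (9 − 3)/8 = 0.75.
f(3) = 4/7, f(3.75) = 16/31, f(4.5) = 8/17, f(5.25) = 16/37, f(6) = 0.4, f(6.75) = 16/43, f(7.5) = 8/23, f(8.25) = 16/49, f(9) = 4/13.
T_8 = (Δu/2)·[f(u_0) + 2f(u_1) + ... + 2f(u_{7}) + f(u_8)].
Sum ≈ 2.479.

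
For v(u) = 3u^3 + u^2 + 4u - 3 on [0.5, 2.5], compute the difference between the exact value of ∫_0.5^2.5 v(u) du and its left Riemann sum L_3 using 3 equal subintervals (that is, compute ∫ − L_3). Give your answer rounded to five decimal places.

18.01852

Exact integral: ∫_0.5^2.5 v(u) du ≈ 40.4166667.
L_3 ≈ 22.3981481.
Error ≈ 40.4166667 − 22.3981481 ≈ 18.01852.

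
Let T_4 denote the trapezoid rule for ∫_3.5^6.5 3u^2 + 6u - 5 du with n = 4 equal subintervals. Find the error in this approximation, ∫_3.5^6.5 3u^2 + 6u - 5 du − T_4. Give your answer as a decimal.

Exact integral: ∫_3.5^6.5 f(u) du = 306.75.
T_4 = 307.59375.
Error = 306.75 − 307.59375 = -0.84375.

-0.84375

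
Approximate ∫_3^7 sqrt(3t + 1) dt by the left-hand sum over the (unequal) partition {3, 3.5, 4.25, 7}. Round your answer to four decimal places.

Subinterval widths: 0.5, 0.75, 2.75.
Left endpoints: 3, 3.5, 4.25.
f(3) ≈ 3.1623, f(3.5) ≈ 3.3912, f(4.25) ≈ 3.7081.
Sum = Σ Δt_i · f(t_i).
Sum ≈ 14.3218.

14.3218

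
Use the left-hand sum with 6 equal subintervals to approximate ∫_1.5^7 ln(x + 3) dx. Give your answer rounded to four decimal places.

10.3830

Δx = (7 − 1.5)/6 = 11/12.
Left endpoints: 1.5, 29/12, 10/3, 4.25, 31/6, 73/12.
f(1.5) ≈ 1.5041, f(29/12) ≈ 1.6895, f(10/3) ≈ 1.8458, f(4.25) ≈ 1.9810, f(31/6) ≈ 2.1001, f(73/12) ≈ 2.2064.
Sum = Δx · [f(1.5) + f(29/12) + f(10/3) + ...].
Sum ≈ 10.3830.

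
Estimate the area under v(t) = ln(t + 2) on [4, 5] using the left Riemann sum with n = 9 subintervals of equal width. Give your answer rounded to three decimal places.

Δt = (5 − 4)/9 = 1/9.
Left endpoints: 4, 37/9, 38/9, 13/3, 40/9, 41/9, 14/3, 43/9, 44/9.
v(4) ≈ 1.792, v(37/9) ≈ 1.810, v(38/9) ≈ 1.828, v(13/3) ≈ 1.846, v(40/9) ≈ 1.863, v(41/9) ≈ 1.880, v(14/3) ≈ 1.897, v(43/9) ≈ 1.914, v(44/9) ≈ 1.930.
Sum = Δt · [v(4) + v(37/9) + v(38/9) + ...].
Sum ≈ 1.862.

1.862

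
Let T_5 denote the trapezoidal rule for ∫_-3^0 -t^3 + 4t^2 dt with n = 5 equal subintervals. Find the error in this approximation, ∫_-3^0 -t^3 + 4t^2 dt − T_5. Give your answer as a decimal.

Exact integral: ∫_-3^0 f(t) dt = 56.25.
T_5 = 57.78.
Error = 56.25 − 57.78 = -1.53.

-1.53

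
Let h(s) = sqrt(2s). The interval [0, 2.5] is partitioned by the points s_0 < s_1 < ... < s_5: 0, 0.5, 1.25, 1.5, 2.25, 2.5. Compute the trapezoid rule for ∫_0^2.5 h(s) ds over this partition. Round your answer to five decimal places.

3.62176

Subinterval widths: 0.5, 0.75, 0.25, 0.75, 0.25.
h(0) ≈ 0.00000, h(0.5) ≈ 1.00000, h(1.25) ≈ 1.58114, h(1.5) ≈ 1.73205, h(2.25) ≈ 2.12132, h(2.5) ≈ 2.23607.
On each subinterval the trapezoid contributes (Δs_i/2)·[h(s_{i-1}) + h(s_i)].
Sum ≈ 3.62176.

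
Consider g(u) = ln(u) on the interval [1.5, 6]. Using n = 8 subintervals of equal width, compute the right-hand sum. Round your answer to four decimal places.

6.0191

Δu = (6 − 1.5)/8 = 0.5625.
Right endpoints: 2.0625, 2.625, 3.1875, 3.75, 4.3125, 4.875, 5.4375, 6.
g(2.0625) ≈ 0.7239, g(2.625) ≈ 0.9651, g(3.1875) ≈ 1.1592, g(3.75) ≈ 1.3218, g(4.3125) ≈ 1.4615, g(4.875) ≈ 1.5841, g(5.4375) ≈ 1.6933, g(6) ≈ 1.7918.
Sum = Δu · [g(2.0625) + g(2.625) + g(3.1875) + ...].
Sum ≈ 6.0191.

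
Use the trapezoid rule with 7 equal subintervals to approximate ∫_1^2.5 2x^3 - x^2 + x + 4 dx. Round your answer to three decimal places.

Δx = (2.5 − 1)/7 = 3/14.
f(1) = 6, f(17/14) = 2511/343, f(10/7) = 3162/343, f(23/14) = 8103/686, f(13/7) = 5220/343, f(29/14) = 6708/343, f(16/7) = 8556/343, f(2.5) = 31.5.
T_7 = (Δx/2)·[f(x_0) + 2f(x_1) + ... + 2f(x_{6}) + f(x_7)].
Sum ≈ 22.890.

22.890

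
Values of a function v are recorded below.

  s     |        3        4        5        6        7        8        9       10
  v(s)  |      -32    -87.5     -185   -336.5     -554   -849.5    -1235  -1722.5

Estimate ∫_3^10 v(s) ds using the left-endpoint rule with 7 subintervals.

Δs = 1.
Sum = 1·[(-32) + (-87.5) + (-185) + (-336.5) + (-554) + (-849.5) + (-1235)] = -3279.5.

-3279.5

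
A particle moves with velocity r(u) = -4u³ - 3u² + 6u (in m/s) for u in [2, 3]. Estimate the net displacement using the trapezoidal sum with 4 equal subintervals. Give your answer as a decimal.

-69.34375

Δu = (3 − 2)/4 = 0.25.
r(2) = -32, r(2.25) = -47.25, r(2.5) = -66.25, r(2.75) = -89.375, r(3) = -117.
T_4 = (Δu/2)·[r(u_0) + 2r(u_1) + 2r(u_2) + 2r(u_3) + r(u_4)].
Sum = -69.34375.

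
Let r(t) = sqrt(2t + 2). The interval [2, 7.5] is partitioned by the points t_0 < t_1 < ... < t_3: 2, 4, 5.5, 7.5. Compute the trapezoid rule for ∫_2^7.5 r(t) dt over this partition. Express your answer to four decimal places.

Subinterval widths: 2, 1.5, 2.
r(2) ≈ 2.4495, r(4) ≈ 3.1623, r(5.5) ≈ 3.6056, r(7.5) ≈ 4.1231.
On each subinterval the trapezoid contributes (Δt_i/2)·[r(t_{i-1}) + r(t_i)].
Sum ≈ 18.4163.

18.4163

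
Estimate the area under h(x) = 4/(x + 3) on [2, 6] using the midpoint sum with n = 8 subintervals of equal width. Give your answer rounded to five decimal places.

2.35000

Δx = (6 − 2)/8 = 0.5.
Midpoints: 2.25, 2.75, 3.25, 3.75, 4.25, 4.75, 5.25, 5.75.
h(2.25) = 16/21, h(2.75) = 16/23, h(3.25) = 0.64, h(3.75) = 16/27, h(4.25) = 16/29, h(4.75) = 16/31, h(5.25) = 16/33, h(5.75) = 16/35.
Sum = Δx · [h(2.25) + h(2.75) + h(3.25) + ...].
Sum ≈ 2.35000.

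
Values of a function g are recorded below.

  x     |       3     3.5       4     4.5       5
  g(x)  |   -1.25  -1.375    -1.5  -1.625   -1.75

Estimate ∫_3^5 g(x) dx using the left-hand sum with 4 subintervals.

Δx = 0.5.
Sum = 0.5·[(-1.25) + (-1.375) + (-1.5) + (-1.625)] = -2.875.

-2.875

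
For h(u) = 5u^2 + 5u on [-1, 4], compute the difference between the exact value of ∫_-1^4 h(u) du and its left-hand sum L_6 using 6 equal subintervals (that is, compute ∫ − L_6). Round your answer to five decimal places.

Exact integral: ∫_-1^4 h(u) du ≈ 145.8333333.
L_6 ≈ 107.0601852.
Error ≈ 145.8333333 − 107.0601852 ≈ 38.77315.

38.77315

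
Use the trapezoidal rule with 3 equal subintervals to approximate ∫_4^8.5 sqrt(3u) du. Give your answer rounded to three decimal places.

Δu = (8.5 − 4)/3 = 1.5.
f(4) ≈ 3.464, f(5.5) ≈ 4.062, f(7) ≈ 4.583, f(8.5) ≈ 5.050.
T_3 = (Δu/2)·[f(u_0) + 2f(u_1) + 2f(u_2) + f(u_3)].
Sum ≈ 19.352.

19.352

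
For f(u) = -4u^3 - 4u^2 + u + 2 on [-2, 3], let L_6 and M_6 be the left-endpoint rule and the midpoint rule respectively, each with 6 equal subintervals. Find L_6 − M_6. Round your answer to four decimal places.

L_6 ≈ -40.370370.
M_6 ≈ -96.273148.
L_6 − M_6 ≈ 55.9028.

55.9028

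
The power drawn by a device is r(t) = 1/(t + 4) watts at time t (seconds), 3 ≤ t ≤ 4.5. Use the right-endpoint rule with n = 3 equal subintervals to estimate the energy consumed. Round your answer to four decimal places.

0.1880

Δt = (4.5 − 3)/3 = 0.5.
Right endpoints: 3.5, 4, 4.5.
r(3.5) = 2/15, r(4) = 0.125, r(4.5) = 2/17.
Sum = Δt · [r(3.5) + r(4) + r(4.5)].
Sum ≈ 0.1880.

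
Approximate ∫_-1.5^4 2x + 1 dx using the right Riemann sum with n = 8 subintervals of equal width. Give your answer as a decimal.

23.03125

Δx = (4 − (-1.5))/8 = 0.6875.
Right endpoints: -0.8125, -0.125, 0.5625, 1.25, 1.9375, 2.625, 3.3125, 4.
f(-0.8125) = -0.625, f(-0.125) = 0.75, f(0.5625) = 2.125, f(1.25) = 3.5, f(1.9375) = 4.875, f(2.625) = 6.25, f(3.3125) = 7.625, f(4) = 9.
Sum = Δx · [f(-0.8125) + f(-0.125) + f(0.5625) + ...].
Sum = 23.03125.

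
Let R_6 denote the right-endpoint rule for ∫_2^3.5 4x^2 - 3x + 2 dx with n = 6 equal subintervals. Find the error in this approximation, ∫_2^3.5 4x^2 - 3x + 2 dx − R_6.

-3.625

Exact integral: ∫_2^3.5 f(x) dx = 37.125.
R_6 = 40.75.
Error = 37.125 − 40.75 = -3.625.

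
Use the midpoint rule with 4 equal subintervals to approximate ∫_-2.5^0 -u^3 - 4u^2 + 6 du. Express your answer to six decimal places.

3.952637

Δu = (0 − (-2.5))/4 = 0.625.
Midpoints: -2.1875, -1.5625, -0.9375, -0.3125.
f(-2.1875) = -10949/4096, f(-1.5625) = 201/4096, f(-0.9375) = 13551/4096, f(-0.3125) = 23101/4096.
Sum = Δu · [f(-2.1875) + f(-1.5625) + f(-0.9375) + f(-0.3125)].
Sum ≈ 3.952637.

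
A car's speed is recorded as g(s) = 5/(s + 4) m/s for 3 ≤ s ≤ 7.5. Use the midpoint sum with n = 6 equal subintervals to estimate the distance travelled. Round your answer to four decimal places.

2.4807

Δs = (7.5 − 3)/6 = 0.75.
Midpoints: 3.375, 4.125, 4.875, 5.625, 6.375, 7.125.
g(3.375) = 40/59, g(4.125) = 8/13, g(4.875) = 40/71, g(5.625) = 40/77, g(6.375) = 40/83, g(7.125) = 40/89.
Sum = Δs · [g(3.375) + g(4.125) + g(4.875) + ...].
Sum ≈ 2.4807.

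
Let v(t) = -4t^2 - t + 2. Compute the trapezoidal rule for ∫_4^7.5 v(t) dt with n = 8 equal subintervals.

-490.73828125

Δt = (7.5 − 4)/8 = 0.4375.
v(4) = -66, v(4.4375) = -81.203125, v(4.875) = -97.9375, v(5.3125) = -116.203125, v(5.75) = -136, v(6.1875) = -157.328125, v(6.625) = -180.1875, v(7.0625) = -204.578125, v(7.5) = -230.5.
T_8 = (Δt/2)·[v(t_0) + 2v(t_1) + ... + 2v(t_{7}) + v(t_8)].
Sum = -490.73828125.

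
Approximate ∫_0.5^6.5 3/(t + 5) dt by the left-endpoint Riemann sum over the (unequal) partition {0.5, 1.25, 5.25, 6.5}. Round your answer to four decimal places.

Subinterval widths: 0.75, 4, 1.25.
Left endpoints: 0.5, 1.25, 5.25.
f(0.5) = 6/11, f(1.25) = 0.48, f(5.25) = 12/41.
Sum = Σ Δt_i · f(t_i).
Sum ≈ 2.6949.

2.6949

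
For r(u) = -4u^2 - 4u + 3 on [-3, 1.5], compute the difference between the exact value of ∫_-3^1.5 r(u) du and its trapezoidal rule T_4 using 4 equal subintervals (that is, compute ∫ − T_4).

3.796875

Exact integral: ∫_-3^1.5 r(u) du = -13.5.
T_4 = -17.296875.
Error = -13.5 − (-17.296875) = 3.796875.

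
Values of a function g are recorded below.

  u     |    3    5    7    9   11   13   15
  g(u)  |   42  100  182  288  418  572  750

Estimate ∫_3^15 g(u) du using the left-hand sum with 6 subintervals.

Δu = 2.
Sum = 2·[42 + 100 + 182 + 288 + 418 + 572] = 3204.

3204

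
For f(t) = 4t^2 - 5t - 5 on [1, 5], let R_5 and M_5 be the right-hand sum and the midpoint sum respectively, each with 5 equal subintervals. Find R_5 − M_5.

R_5 = 117.44.
M_5 = 84.48.
R_5 − M_5 = 32.96.

32.96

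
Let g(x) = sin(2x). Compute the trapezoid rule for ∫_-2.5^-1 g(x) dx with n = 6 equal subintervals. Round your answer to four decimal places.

Δx = (-1 − (-2.5))/6 = 0.25.
g(-2.5) ≈ 0.9589, g(-2.25) ≈ 0.9775, g(-2) ≈ 0.7568, g(-1.75) ≈ 0.3508, g(-1.5) ≈ -0.1411, g(-1.25) ≈ -0.5985, g(-1) ≈ -0.9093.
T_6 = (Δx/2)·[g(x_0) + 2g(x_1) + ... + 2g(x_{5}) + g(x_6)].
Sum ≈ 0.3426.

0.3426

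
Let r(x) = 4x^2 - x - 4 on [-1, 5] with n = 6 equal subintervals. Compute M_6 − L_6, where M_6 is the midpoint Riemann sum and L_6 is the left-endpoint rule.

39

M_6 = 130.
L_6 = 91.
M_6 − L_6 = 39.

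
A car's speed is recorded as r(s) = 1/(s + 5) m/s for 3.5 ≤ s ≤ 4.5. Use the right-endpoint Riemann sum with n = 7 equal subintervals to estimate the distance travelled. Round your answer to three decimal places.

Δs = (4.5 − 3.5)/7 = 1/7.
Right endpoints: 51/14, 53/14, 55/14, 57/14, 59/14, 61/14, 4.5.
r(51/14) = 14/121, r(53/14) = 14/123, r(55/14) = 0.112, r(57/14) = 14/127, r(59/14) = 14/129, r(61/14) = 14/131, r(4.5) = 2/19.
Sum = Δs · [r(51/14) + r(53/14) + r(55/14) + ...].
Sum ≈ 0.110.

0.110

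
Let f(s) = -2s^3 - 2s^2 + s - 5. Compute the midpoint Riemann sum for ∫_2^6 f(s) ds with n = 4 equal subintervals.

-774

Δs = (6 − 2)/4 = 1.
Midpoints: 2.5, 3.5, 4.5, 5.5.
f(2.5) = -46.25, f(3.5) = -111.75, f(4.5) = -223.25, f(5.5) = -392.75.
Sum = Δs · [f(2.5) + f(3.5) + f(4.5) + f(5.5)].
Sum = -774.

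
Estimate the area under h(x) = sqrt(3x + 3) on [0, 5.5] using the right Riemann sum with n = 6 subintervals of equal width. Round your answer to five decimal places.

19.17457

Δx = (5.5 − 0)/6 = 11/12.
Right endpoints: 11/12, 11/6, 2.75, 11/3, 55/12, 5.5.
h(11/12) ≈ 2.39792, h(11/6) ≈ 2.91548, h(2.75) ≈ 3.35410, h(11/3) ≈ 3.74166, h(55/12) ≈ 4.09268, h(5.5) ≈ 4.41588.
Sum = Δx · [h(11/12) + h(11/6) + h(2.75) + ...].
Sum ≈ 19.17457.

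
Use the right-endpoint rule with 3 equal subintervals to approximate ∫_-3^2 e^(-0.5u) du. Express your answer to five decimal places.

Δu = (2 − (-3))/3 = 5/3.
Right endpoints: -4/3, 1/3, 2.
f(-4/3) ≈ 1.94773, f(1/3) ≈ 0.84648, f(2) ≈ 0.36788.
Sum = Δu · [f(-4/3) + f(1/3) + f(2)].
Sum ≈ 5.27016.

5.27016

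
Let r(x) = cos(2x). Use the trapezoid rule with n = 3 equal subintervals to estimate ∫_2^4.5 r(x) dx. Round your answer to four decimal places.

Δx = (4.5 − 2)/3 = 5/6.
r(2) ≈ -0.6536, r(17/6) ≈ 0.8159, r(11/3) ≈ 0.4974, r(4.5) ≈ -0.9111.
T_3 = (Δx/2)·[r(x_0) + 2r(x_1) + 2r(x_2) + r(x_3)].
Sum ≈ 0.4425.

0.4425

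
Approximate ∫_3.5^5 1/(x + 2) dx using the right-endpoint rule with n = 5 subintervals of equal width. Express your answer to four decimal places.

Δx = (5 − 3.5)/5 = 0.3.
Right endpoints: 3.8, 4.1, 4.4, 4.7, 5.
f(3.8) = 5/29, f(4.1) = 10/61, f(4.4) = 0.15625, f(4.7) = 10/67, f(5) = 1/7.
Sum = Δx · [f(3.8) + f(4.1) + f(4.4) + f(4.7) + f(5)].
Sum ≈ 0.2354.

0.2354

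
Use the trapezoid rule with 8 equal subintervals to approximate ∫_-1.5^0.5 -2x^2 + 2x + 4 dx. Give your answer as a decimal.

Δx = (0.5 − (-1.5))/8 = 0.25.
f(-1.5) = -3.5, f(-1.25) = -1.625, f(-1) = 0, f(-0.75) = 1.375, f(-0.5) = 2.5, f(-0.25) = 3.375, f(0) = 4, f(0.25) = 4.375, f(0.5) = 4.5.
T_8 = (Δx/2)·[f(x_0) + 2f(x_1) + ... + 2f(x_{7}) + f(x_8)].
Sum = 3.625.

3.625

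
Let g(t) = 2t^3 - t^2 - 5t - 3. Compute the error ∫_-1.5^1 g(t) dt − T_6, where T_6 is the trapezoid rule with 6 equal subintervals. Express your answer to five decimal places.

Exact integral: ∫_-1.5^1 g(t) dt ≈ -7.8645833.
T_6 ≈ -8.0454282.
Error ≈ -7.8645833 − (-8.0454282) ≈ 0.18084.

0.18084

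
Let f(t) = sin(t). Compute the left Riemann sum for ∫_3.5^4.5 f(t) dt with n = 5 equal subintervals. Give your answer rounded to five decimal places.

-0.66057

Δt = (4.5 − 3.5)/5 = 0.2.
Left endpoints: 3.5, 3.7, 3.9, 4.1, 4.3.
f(3.5) ≈ -0.35078, f(3.7) ≈ -0.52984, f(3.9) ≈ -0.68777, f(4.1) ≈ -0.81828, f(4.3) ≈ -0.91617.
Sum = Δt · [f(3.5) + f(3.7) + f(3.9) + f(4.1) + f(4.3)].
Sum ≈ -0.66057.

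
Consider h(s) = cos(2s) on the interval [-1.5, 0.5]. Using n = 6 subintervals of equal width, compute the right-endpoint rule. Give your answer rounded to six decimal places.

Δs = (0.5 − (-1.5))/6 = 1/3.
Right endpoints: -7/6, -5/6, -0.5, -1/6, 1/6, 0.5.
h(-7/6) ≈ -0.690758, h(-5/6) ≈ -0.095724, h(-0.5) ≈ 0.540302, h(-1/6) ≈ 0.944957, h(1/6) ≈ 0.944957, h(0.5) ≈ 0.540302.
Sum = Δs · [h(-7/6) + h(-5/6) + h(-0.5) + ...].
Sum ≈ 0.728012.

0.728012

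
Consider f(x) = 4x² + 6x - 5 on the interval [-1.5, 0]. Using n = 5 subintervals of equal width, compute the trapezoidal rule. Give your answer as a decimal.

-9.66

Δx = (0 − (-1.5))/5 = 0.3.
f(-1.5) = -5, f(-1.2) = -6.44, f(-0.9) = -7.16, f(-0.6) = -7.16, f(-0.3) = -6.44, f(0) = -5.
T_5 = (Δx/2)·[f(x_0) + 2f(x_1) + ... + 2f(x_{4}) + f(x_5)].
Sum = -9.66.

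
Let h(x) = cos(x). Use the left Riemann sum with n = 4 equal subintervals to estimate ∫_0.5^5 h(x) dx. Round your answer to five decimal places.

-0.94927

Δx = (5 − 0.5)/4 = 1.125.
Left endpoints: 0.5, 1.625, 2.75, 3.875.
h(0.5) ≈ 0.87758, h(1.625) ≈ -0.05418, h(2.75) ≈ -0.92430, h(3.875) ≈ -0.74290.
Sum = Δx · [h(0.5) + h(1.625) + h(2.75) + h(3.875)].
Sum ≈ -0.94927.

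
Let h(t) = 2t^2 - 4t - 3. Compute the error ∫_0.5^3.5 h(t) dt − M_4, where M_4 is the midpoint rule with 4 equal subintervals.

Exact integral: ∫_0.5^3.5 h(t) dt = -4.5.
M_4 = -4.78125.
Error = -4.5 − (-4.78125) = 0.28125.

0.28125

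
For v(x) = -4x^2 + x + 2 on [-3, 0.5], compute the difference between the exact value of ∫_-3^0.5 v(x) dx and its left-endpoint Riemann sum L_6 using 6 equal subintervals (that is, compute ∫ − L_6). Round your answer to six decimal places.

Exact integral: ∫_-3^0.5 v(x) dx ≈ -33.54166667.
L_6 ≈ -45.56481481.
Error ≈ -33.54166667 − (-45.56481481) ≈ 12.023148.

12.023148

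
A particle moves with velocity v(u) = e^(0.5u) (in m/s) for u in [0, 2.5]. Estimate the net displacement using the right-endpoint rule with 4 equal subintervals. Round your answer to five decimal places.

Δu = (2.5 − 0)/4 = 0.625.
Right endpoints: 0.625, 1.25, 1.875, 2.5.
v(0.625) ≈ 1.36684, v(1.25) ≈ 1.86825, v(1.875) ≈ 2.55359, v(2.5) ≈ 3.49034.
Sum = Δu · [v(0.625) + v(1.25) + v(1.875) + v(2.5)].
Sum ≈ 5.79939.

5.79939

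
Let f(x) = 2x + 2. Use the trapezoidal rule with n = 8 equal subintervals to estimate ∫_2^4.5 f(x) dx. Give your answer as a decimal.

Δx = (4.5 − 2)/8 = 0.3125.
f(2) = 6, f(2.3125) = 6.625, f(2.625) = 7.25, f(2.9375) = 7.875, f(3.25) = 8.5, f(3.5625) = 9.125, f(3.875) = 9.75, f(4.1875) = 10.375, f(4.5) = 11.
T_8 = (Δx/2)·[f(x_0) + 2f(x_1) + ... + 2f(x_{7}) + f(x_8)].
Sum = 21.25.

21.25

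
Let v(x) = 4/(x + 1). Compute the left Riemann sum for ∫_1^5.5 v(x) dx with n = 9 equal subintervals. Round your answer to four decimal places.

Δx = (5.5 − 1)/9 = 0.5.
Left endpoints: 1, 1.5, 2, 2.5, 3, 3.5, 4, 4.5, 5.
v(1) = 2, v(1.5) = 1.6, v(2) = 4/3, v(2.5) = 8/7, v(3) = 1, v(3.5) = 8/9, v(4) = 0.8, v(4.5) = 8/11, v(5) = 2/3.
Sum = Δx · [v(1) + v(1.5) + v(2) + ...].
Sum ≈ 5.0795.

5.0795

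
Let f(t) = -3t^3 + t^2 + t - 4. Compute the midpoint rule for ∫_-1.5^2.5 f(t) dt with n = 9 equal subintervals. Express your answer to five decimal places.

Δt = (2.5 − (-1.5))/9 = 4/9.
Midpoints: -23/18, -5/6, -7/18, 1/18, 0.5, 17/18, 25/18, 11/6, 41/18.
f(-23/18) = 5081/1944, f(-5/6) = -173/72, f(-7/18) = -7895/1944, f(1/18) = -7663/1944, f(0.5) = -3.625, f(17/18) = -9119/1944, f(25/18) = -16951/1944, f(11/6) = -415/24, f(41/18) = -62183/1944.
Sum = Δt · [f(-23/18) + f(-5/6) + f(-7/18) + ...].
Sum ≈ -32.93621.

-32.93621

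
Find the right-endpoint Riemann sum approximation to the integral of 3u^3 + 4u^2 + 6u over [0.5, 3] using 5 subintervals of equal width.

Δu = (3 − 0.5)/5 = 0.5.
Right endpoints: 1, 1.5, 2, 2.5, 3.
f(1) = 13, f(1.5) = 28.125, f(2) = 52, f(2.5) = 86.875, f(3) = 135.
Sum = Δu · [f(1) + f(1.5) + f(2) + f(2.5) + f(3)].
Sum = 157.5.

157.5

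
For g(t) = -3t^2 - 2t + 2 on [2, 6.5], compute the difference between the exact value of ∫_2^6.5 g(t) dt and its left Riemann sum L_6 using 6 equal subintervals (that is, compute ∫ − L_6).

Exact integral: ∫_2^6.5 g(t) dt = -295.875.
L_6 = -250.734375.
Error = -295.875 − (-250.734375) = -45.140625.

-45.140625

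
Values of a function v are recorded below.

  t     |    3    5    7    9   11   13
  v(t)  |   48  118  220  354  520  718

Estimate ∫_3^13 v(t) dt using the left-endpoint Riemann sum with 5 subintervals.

Δt = 2.
Sum = 2·[48 + 118 + 220 + 354 + 520] = 2520.

2520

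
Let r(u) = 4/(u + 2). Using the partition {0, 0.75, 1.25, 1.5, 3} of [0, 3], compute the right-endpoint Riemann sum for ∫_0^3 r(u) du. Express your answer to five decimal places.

Subinterval widths: 0.75, 0.5, 0.25, 1.5.
Right endpoints: 0.75, 1.25, 1.5, 3.
r(0.75) = 16/11, r(1.25) = 16/13, r(1.5) = 8/7, r(3) = 0.8.
Sum = Σ Δu_i · r(u_i).
Sum ≈ 3.19201.

3.19201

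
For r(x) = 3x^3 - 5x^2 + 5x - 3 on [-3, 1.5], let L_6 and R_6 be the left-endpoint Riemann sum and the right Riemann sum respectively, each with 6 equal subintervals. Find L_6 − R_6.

L_6 = -198.17578125.
R_6 = -87.64453125.
L_6 − R_6 = -110.53125.

-110.53125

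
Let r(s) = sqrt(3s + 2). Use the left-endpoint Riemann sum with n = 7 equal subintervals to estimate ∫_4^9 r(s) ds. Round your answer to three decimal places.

22.472

Δs = (9 − 4)/7 = 5/7.
Left endpoints: 4, 33/7, 38/7, 43/7, 48/7, 53/7, 58/7.
r(4) ≈ 3.742, r(33/7) ≈ 4.018, r(38/7) ≈ 4.276, r(43/7) ≈ 4.520, r(48/7) ≈ 4.751, r(53/7) ≈ 4.971, r(58/7) ≈ 5.182.
Sum = Δs · [r(4) + r(33/7) + r(38/7) + ...].
Sum ≈ 22.472.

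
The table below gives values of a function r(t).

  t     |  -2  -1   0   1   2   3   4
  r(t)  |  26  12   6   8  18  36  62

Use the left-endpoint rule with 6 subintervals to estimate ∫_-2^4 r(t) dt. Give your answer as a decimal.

106

Δt = 1.
Sum = 1·[26 + 12 + 6 + 8 + 18 + 36] = 106.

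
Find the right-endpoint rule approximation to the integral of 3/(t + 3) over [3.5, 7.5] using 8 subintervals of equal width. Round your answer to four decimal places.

1.3957

Δt = (7.5 − 3.5)/8 = 0.5.
Right endpoints: 4, 4.5, 5, 5.5, 6, 6.5, 7, 7.5.
f(4) = 3/7, f(4.5) = 0.4, f(5) = 0.375, f(5.5) = 6/17, f(6) = 1/3, f(6.5) = 6/19, f(7) = 0.3, f(7.5) = 2/7.
Sum = Δt · [f(4) + f(4.5) + f(5) + ...].
Sum ≈ 1.3957.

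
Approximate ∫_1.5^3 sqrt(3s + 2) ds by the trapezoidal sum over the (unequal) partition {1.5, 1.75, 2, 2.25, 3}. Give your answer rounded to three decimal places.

Subinterval widths: 0.25, 0.25, 0.25, 0.75.
f(1.5) ≈ 2.550, f(1.75) ≈ 2.693, f(2) ≈ 2.828, f(2.25) ≈ 2.958, f(3) ≈ 3.317.
On each subinterval the trapezoid contributes (Δs_i/2)·[f(s_{i-1}) + f(s_i)].
Sum ≈ 4.422.

4.422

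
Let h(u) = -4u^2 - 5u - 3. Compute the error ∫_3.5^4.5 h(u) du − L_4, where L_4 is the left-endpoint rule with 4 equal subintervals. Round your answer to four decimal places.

-4.5833

Exact integral: ∫_3.5^4.5 h(u) du ≈ -87.333333.
L_4 = -82.75.
Error ≈ -87.333333 − (-82.75) ≈ -4.5833.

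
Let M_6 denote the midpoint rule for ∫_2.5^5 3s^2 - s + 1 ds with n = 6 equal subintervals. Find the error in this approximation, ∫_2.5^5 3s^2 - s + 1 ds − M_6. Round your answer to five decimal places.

0.10851

Exact integral: ∫_2.5^5 f(s) ds = 102.5.
M_6 ≈ 102.3914931.
Error ≈ 102.5 − 102.3914931 ≈ 0.10851.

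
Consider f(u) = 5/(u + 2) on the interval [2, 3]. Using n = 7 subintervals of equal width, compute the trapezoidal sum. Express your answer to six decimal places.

Δu = (3 − 2)/7 = 1/7.
f(2) = 1.25, f(15/7) = 35/29, f(16/7) = 7/6, f(17/7) = 35/31, f(18/7) = 1.09375, f(19/7) = 35/33, f(20/7) = 35/34, f(3) = 1.
T_7 = (Δu/2)·[f(u_0) + 2f(u_1) + ... + 2f(u_{6}) + f(u_7)].
Sum ≈ 1.115909.

1.115909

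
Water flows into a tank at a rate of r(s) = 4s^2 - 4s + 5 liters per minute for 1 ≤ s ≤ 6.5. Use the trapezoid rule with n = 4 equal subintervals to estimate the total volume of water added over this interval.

Δs = (6.5 − 1)/4 = 1.375.
r(1) = 5, r(2.375) = 18.0625, r(3.75) = 46.25, r(5.125) = 89.5625, r(6.5) = 148.
T_4 = (Δs/2)·[r(s_0) + 2r(s_1) + 2r(s_2) + 2r(s_3) + r(s_4)].
Sum = 316.765625.

316.765625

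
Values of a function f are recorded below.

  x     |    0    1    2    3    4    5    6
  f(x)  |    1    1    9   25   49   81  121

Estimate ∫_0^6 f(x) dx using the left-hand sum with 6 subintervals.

166

Δx = 1.
Sum = 1·[1 + 1 + 9 + 25 + 49 + 81] = 166.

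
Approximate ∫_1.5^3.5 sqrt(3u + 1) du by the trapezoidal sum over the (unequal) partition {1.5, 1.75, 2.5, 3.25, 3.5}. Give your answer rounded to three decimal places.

5.793

Subinterval widths: 0.25, 0.75, 0.75, 0.25.
f(1.5) ≈ 2.345, f(1.75) ≈ 2.500, f(2.5) ≈ 2.915, f(3.25) ≈ 3.279, f(3.5) ≈ 3.391.
On each subinterval the trapezoid contributes (Δu_i/2)·[f(u_{i-1}) + f(u_i)].
Sum ≈ 5.793.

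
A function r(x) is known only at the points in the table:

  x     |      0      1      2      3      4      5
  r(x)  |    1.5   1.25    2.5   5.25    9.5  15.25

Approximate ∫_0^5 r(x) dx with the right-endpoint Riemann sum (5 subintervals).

Δx = 1.
Sum = 1·[1.25 + 2.5 + 5.25 + 9.5 + 15.25] = 33.75.

33.75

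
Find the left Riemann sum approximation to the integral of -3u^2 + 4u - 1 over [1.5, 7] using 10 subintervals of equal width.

Δu = (7 − 1.5)/10 = 0.55.
Left endpoints: 1.5, 2.05, 2.6, 3.15, 3.7, 4.25, 4.8, 5.35, 5.9, 6.45.
f(1.5) = -1.75, f(2.05) = -5.4075, f(2.6) = -10.88, f(3.15) = -18.1675, f(3.7) = -27.27, f(4.25) = -38.1875, f(4.8) = -50.92, f(5.35) = -65.4675, f(5.9) = -81.83, f(6.45) = -100.0075.
Sum = Δu · [f(1.5) + f(2.05) + f(2.6) + ...].
Sum = -219.938125.

-219.938125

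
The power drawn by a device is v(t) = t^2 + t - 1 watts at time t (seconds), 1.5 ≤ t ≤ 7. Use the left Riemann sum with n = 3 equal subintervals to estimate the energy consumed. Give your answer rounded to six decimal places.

Δt = (7 − 1.5)/3 = 11/6.
Left endpoints: 1.5, 10/3, 31/6.
v(1.5) = 2.75, v(10/3) = 121/9, v(31/6) = 1111/36.
Sum = Δt · [v(1.5) + v(10/3) + v(31/6)].
Sum ≈ 86.268519.

86.268519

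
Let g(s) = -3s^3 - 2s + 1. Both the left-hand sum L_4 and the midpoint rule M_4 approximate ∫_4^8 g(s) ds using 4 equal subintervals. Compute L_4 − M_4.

622

L_4 = -2284.
M_4 = -2906.
L_4 − M_4 = 622.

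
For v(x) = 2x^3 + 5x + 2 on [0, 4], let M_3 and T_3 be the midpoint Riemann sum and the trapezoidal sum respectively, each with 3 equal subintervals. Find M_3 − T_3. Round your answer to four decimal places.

-21.3333

M_3 ≈ 168.888889.
T_3 ≈ 190.222222.
M_3 − T_3 ≈ -21.3333.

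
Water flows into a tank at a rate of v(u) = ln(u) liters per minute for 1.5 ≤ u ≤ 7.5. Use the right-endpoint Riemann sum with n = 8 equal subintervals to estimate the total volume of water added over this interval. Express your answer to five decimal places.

Δu = (7.5 − 1.5)/8 = 0.75.
Right endpoints: 2.25, 3, 3.75, 4.5, 5.25, 6, 6.75, 7.5.
v(2.25) ≈ 0.81093, v(3) ≈ 1.09861, v(3.75) ≈ 1.32176, v(4.5) ≈ 1.50408, v(5.25) ≈ 1.65823, v(6) ≈ 1.79176, v(6.75) ≈ 1.90954, v(7.5) ≈ 2.01490.
Sum = Δu · [v(2.25) + v(3) + v(3.75) + ...].
Sum ≈ 9.08236.

9.08236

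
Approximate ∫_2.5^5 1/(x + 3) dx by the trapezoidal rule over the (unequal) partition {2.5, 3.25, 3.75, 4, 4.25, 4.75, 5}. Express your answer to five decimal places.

0.37519

Subinterval widths: 0.75, 0.5, 0.25, 0.25, 0.5, 0.25.
f(2.5) = 2/11, f(3.25) = 0.16, f(3.75) = 4/27, f(4) = 1/7, f(4.25) = 4/29, f(4.75) = 4/31, f(5) = 0.125.
On each subinterval the trapezoid contributes (Δx_i/2)·[f(x_{i-1}) + f(x_i)].
Sum ≈ 0.37519.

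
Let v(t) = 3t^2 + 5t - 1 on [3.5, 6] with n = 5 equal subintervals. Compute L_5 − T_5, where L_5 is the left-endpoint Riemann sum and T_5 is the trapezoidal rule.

-20.9375

L_5 = 209.375.
T_5 = 230.3125.
L_5 − T_5 = -20.9375.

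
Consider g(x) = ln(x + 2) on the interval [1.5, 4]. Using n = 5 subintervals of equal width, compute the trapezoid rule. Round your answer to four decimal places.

Δx = (4 − 1.5)/5 = 0.5.
g(1.5) ≈ 1.2528, g(2) ≈ 1.3863, g(2.5) ≈ 1.5041, g(3) ≈ 1.6094, g(3.5) ≈ 1.7047, g(4) ≈ 1.7918.
T_5 = (Δx/2)·[g(x_0) + 2g(x_1) + ... + 2g(x_{4}) + g(x_5)].
Sum ≈ 3.8634.

3.8634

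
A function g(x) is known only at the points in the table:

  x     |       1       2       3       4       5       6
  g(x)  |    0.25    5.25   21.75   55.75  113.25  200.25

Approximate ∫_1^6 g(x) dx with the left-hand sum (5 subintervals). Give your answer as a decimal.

196.25

Δx = 1.
Sum = 1·[0.25 + 5.25 + 21.75 + 55.75 + 113.25] = 196.25.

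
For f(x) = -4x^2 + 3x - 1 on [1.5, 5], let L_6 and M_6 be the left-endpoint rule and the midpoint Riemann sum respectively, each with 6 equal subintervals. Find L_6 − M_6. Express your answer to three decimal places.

22.288

L_6 ≈ -108.85648.
M_6 ≈ -131.14468.
L_6 − M_6 ≈ 22.288.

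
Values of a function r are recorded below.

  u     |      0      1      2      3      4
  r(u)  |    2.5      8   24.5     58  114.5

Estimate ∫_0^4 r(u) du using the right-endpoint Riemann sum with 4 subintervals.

205

Δu = 1.
Sum = 1·[8 + 24.5 + 58 + 114.5] = 205.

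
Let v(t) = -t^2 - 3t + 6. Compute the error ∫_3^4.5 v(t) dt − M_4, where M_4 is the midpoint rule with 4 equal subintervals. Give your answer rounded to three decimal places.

-0.018

Exact integral: ∫_3^4.5 v(t) dt = -29.25.
M_4 ≈ -29.23242.
Error ≈ -29.25 − (-29.23242) ≈ -0.018.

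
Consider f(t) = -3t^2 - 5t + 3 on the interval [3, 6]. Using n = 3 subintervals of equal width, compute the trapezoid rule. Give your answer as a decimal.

Δt = (6 − 3)/3 = 1.
f(3) = -39, f(4) = -65, f(5) = -97, f(6) = -135.
T_3 = (Δt/2)·[f(t_0) + 2f(t_1) + 2f(t_2) + f(t_3)].
Sum = -249.

-249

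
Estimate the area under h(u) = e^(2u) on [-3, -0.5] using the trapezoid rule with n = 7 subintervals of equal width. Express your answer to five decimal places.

0.19040

Δu = (-0.5 − (-3))/7 = 5/14.
h(-3) ≈ 0.00248, h(-37/14) ≈ 0.00506, h(-16/7) ≈ 0.01034, h(-27/14) ≈ 0.02113, h(-11/7) ≈ 0.04316, h(-17/14) ≈ 0.08816, h(-6/7) ≈ 0.18009, h(-0.5) ≈ 0.36788.
T_7 = (Δu/2)·[h(u_0) + 2h(u_1) + ... + 2h(u_{6}) + h(u_7)].
Sum ≈ 0.19040.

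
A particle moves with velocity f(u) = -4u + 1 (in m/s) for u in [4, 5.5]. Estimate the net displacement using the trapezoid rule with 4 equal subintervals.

Δu = (5.5 − 4)/4 = 0.375.
f(4) = -15, f(4.375) = -16.5, f(4.75) = -18, f(5.125) = -19.5, f(5.5) = -21.
T_4 = (Δu/2)·[f(u_0) + 2f(u_1) + 2f(u_2) + 2f(u_3) + f(u_4)].
Sum = -27.

-27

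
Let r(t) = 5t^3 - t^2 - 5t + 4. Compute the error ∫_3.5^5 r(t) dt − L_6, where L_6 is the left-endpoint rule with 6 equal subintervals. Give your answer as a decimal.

47.81640625

Exact integral: ∫_3.5^5 r(t) dt = 540.421875.
L_6 = 492.60546875.
Error = 540.421875 − 492.60546875 = 47.81640625.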